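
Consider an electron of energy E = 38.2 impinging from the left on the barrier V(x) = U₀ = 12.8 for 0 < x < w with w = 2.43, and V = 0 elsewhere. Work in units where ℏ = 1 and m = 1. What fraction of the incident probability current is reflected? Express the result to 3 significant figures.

R = 0.0404

E > U₀: inside the barrier k₂ = √(2m(E − U₀))/ℏ = 7.127, k₂w = 17.32.
T = [1 + U₀² sin²(k₂w) / (4E(E − U₀))]⁻¹ = 1/1.042 = 0.960.
R = 1 − T = 0.0404.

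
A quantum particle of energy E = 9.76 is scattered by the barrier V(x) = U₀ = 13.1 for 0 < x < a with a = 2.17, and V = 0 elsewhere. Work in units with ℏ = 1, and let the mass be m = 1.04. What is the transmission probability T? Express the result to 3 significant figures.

Since E < U₀ the interior solution is evanescent with decay constant κ = √(2m(U₀ − E))/ℏ = 2.636.
κa = 5.720, sinh(κa) = 152.4.
The exact tunnelling result is T⁻¹ = 1 + U₀² sinh²(κa) / [4E(U₀ − E)] = 30560, so T = 0.0000327.

T = 0.0000327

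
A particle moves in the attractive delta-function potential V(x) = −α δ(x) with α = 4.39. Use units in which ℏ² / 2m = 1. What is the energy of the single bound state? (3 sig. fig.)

The bound state is ψ(x) = √κ e^{−κ|x|}. The derivative jump ψ'(0⁺) − ψ'(0⁻) = −(2mα/ℏ²)ψ(0) fixes κ = mα/ℏ² = 2.195.
Then E = −ℏ²κ²/(2m) = −mα²/(2ℏ²) = -4.818.

E = -4.82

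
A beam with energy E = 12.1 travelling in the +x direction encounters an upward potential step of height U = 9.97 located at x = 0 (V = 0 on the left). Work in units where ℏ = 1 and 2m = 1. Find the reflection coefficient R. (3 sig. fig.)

R = 0.167

The wavenumbers are k₁ = √(2mE)/ℏ = 3.479 on the left and k₂ = √(2m(E − U))/ℏ = 1.459 on the right.
Continuity of ψ and ψ′ at the step yields the reflection amplitude r = (k₁ − k₂)/(k₁ + k₂) = 0.4089; thus R = |r|² = 0.1672, T = 0.8328.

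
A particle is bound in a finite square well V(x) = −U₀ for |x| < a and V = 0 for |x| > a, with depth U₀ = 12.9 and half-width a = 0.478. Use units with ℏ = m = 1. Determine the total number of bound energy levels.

The dimensionless depth is z₀ = a√(2mU₀)/ℏ = 0.478 × √(25.80) = 2.428.
The even/odd transcendental equations gain one root per π/2 in z₀, giving N = 1 + ⌊2z₀/π⌋ = 1 + ⌊1.546⌋ = 2.

N = 2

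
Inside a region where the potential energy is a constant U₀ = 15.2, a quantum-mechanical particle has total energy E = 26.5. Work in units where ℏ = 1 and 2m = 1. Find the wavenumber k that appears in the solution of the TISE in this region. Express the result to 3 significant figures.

With E > U₀ the solution is oscillatory, ψ ∝ e^{±ikx} with k = √(2m(E − U₀))/ℏ.
k = √(2 × 0.5 × 11.3) = 3.362.

k = 3.36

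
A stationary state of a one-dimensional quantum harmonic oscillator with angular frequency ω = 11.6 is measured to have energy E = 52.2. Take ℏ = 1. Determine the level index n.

Invert E_n = (n + ½)ℏω: n = E/ℏω − ½ = 4.000, so n = 4.

n = 4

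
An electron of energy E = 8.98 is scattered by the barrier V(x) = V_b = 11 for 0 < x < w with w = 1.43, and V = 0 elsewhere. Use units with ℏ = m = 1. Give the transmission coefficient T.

T = 0.00764

Since E < V_b the interior solution is evanescent with decay constant κ = √(2m(V_b − E))/ℏ = 2.010.
κw = 2.874, sinh(κw) = 8.828.
The exact tunnelling result is T⁻¹ = 1 + V_b² sinh²(κw) / [4E(V_b − E)] = 131.0, so T = 0.00764.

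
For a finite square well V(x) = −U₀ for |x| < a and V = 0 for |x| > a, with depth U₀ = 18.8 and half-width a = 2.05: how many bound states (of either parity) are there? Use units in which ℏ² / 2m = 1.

The dimensionless depth is z₀ = a√(2mU₀)/ℏ = 2.05 × √(18.80) = 8.889.
A new bound state (alternating even/odd) appears each time z₀ passes a multiple of π/2, so N = ⌊2z₀/π⌋ + 1 = ⌊5.659⌋ + 1 = 6.

N = 6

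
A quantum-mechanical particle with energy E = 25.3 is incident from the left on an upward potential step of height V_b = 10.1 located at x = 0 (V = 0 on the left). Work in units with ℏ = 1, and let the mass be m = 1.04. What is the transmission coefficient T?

The wavenumbers are k₁ = √(2mE)/ℏ = 7.254 on the left and k₂ = √(2m(E − V_b))/ℏ = 5.623 on the right.
Matching ψ and ψ′ at x = 0 gives r = (k₁ − k₂)/(k₁ + k₂), so R = r² = 0.01605 and T = 1 − R = 0.9839.

T = 0.984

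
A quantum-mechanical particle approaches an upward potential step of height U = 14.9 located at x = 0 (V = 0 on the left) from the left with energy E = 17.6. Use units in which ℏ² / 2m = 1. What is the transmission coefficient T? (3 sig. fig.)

T = 0.809

The wavenumbers are k₁ = √(2mE)/ℏ = 4.195 on the left and k₂ = √(2m(E − U))/ℏ = 1.643 on the right.
Matching ψ and ψ′ at x = 0 gives r = (k₁ − k₂)/(k₁ + k₂), so R = r² = 0.1911 and T = 1 − R = 0.8089.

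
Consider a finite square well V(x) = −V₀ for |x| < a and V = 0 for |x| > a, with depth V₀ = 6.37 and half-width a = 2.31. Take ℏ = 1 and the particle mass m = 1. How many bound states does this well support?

The dimensionless depth is z₀ = a√(2mV₀)/ℏ = 2.31 × √(12.74) = 8.245.
The even/odd transcendental equations gain one root per π/2 in z₀, giving N = 1 + ⌊2z₀/π⌋ = 1 + ⌊5.249⌋ = 6.

N = 6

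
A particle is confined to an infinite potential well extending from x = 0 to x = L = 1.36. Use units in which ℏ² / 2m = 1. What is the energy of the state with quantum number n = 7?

Requiring ψ(0) = ψ(L) = 0 quantises k = nπ/L, hence E_n = ℏ²k²/2m = n²π²ℏ²/(2mL²).
E_7 = 7² × π² / (2 × 0.5 × 1.36²) = 261.5.

E = 261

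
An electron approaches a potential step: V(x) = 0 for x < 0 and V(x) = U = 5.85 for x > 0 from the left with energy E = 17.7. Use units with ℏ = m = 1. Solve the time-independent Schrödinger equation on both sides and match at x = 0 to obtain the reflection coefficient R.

The wavenumbers are k₁ = √(2mE)/ℏ = 5.950 on the left and k₂ = √(2m(E − U))/ℏ = 4.868 on the right.
Matching ψ and ψ′ at x = 0 gives r = (k₁ − k₂)/(k₁ + k₂), so R = r² = 0.009995 and T = 1 − R = 0.9900.

R = 0.00999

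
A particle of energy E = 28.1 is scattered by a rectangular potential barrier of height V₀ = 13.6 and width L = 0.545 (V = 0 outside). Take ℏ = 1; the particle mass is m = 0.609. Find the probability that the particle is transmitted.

E > V₀: inside the barrier k₂ = √(2m(E − V₀))/ℏ = 4.202, k₂L = 2.290.
Matching at both interfaces gives T⁻¹ = 1 + V₀² sin²(k₂L) / [4E(E − V₀)] = 1.064, hence T = 0.940.

T = 0.940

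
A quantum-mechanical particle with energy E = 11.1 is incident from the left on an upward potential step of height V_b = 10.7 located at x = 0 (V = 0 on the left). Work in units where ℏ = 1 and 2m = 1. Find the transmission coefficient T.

On each side the TISE gives plane waves with k = √(2m(E − V))/ℏ: k₁ = √(2·½·11.1) = 3.332, k₂ = √(2·½·0.4) = 0.6325.
Matching ψ and ψ′ at x = 0 gives r = (k₁ − k₂)/(k₁ + k₂), so R = r² = 0.4636 and T = 1 − R = 0.5364.

T = 0.536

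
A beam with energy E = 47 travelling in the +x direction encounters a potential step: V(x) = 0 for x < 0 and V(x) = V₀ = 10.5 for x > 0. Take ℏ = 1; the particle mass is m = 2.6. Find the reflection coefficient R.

The wavenumbers are k₁ = √(2mE)/ℏ = 15.63 on the left and k₂ = √(2m(E − V₀))/ℏ = 13.78 on the right.
Matching ψ and ψ′ at x = 0 gives r = (k₁ − k₂)/(k₁ + k₂), so R = r² = 0.003985 and T = 1 − R = 0.9960.

R = 0.00398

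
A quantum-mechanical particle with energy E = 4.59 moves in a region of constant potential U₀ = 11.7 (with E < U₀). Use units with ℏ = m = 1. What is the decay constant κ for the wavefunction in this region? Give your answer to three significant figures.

Since E < U₀ the TISE in this region is ψ'' = κ²ψ with κ = √(2m(U₀ − E))/ℏ.
κ = √(2 × 1 × 7.11) = 3.771.

κ = 3.77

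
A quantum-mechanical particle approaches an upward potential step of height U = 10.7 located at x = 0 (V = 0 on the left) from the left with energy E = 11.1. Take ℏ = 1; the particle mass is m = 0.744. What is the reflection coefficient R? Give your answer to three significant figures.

On each side the TISE gives plane waves with k = √(2m(E − V))/ℏ: k₁ = √(2·0.744·11.1) = 4.064, k₂ = √(2·0.744·0.4) = 0.7715.
Continuity of ψ and ψ′ at the step yields the reflection amplitude r = (k₁ − k₂)/(k₁ + k₂) = 0.6809; thus R = |r|² = 0.4636, T = 0.5364.

R = 0.464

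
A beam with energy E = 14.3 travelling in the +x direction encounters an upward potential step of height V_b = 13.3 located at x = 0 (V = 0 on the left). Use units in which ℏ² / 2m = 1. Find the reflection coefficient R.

R = 0.338

The wavenumbers are k₁ = √(2mE)/ℏ = 3.782 on the left and k₂ = √(2m(E − V_b))/ℏ = 1.000 on the right.
Matching ψ and ψ′ at x = 0 gives r = (k₁ − k₂)/(k₁ + k₂), so R = r² = 0.3384 and T = 1 − R = 0.6616.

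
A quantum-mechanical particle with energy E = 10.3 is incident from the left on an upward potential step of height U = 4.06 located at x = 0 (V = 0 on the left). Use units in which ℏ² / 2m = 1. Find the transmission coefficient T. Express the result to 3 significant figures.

On each side the TISE gives plane waves with k = √(2m(E − V))/ℏ: k₁ = √(2·½·10.3) = 3.209, k₂ = √(2·½·6.24) = 2.498.
Matching ψ and ψ′ at x = 0 gives r = (k₁ − k₂)/(k₁ + k₂), so R = r² = 0.01553 and T = 1 − R = 0.9845.

T = 0.984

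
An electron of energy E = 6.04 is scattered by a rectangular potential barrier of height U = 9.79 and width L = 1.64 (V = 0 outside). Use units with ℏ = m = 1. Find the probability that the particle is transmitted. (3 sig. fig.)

T = 0.000475

Since E < U the interior solution is evanescent with decay constant κ = √(2m(U − E))/ℏ = 2.739.
κL = 4.491, sinh(κL) = 44.61.
Matching ψ, ψ′ at both faces gives T = [1 + U² sinh²(κL) / (4E(U − E))]⁻¹ = 1/2107 = 0.000475.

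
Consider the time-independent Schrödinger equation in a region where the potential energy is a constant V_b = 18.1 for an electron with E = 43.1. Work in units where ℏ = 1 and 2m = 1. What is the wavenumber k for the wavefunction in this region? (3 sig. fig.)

k = 5.00

With E > V_b the solution is oscillatory, ψ ∝ e^{±ikx} with k = √(2m(E − V_b))/ℏ.
k = √(2 × 0.5 × 25) = 5.000.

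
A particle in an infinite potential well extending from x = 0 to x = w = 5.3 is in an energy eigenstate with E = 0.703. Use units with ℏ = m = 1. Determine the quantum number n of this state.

From E_n = n²π²ℏ²/(2mw²) invert to n = √(2mw²E)/(πℏ).
n = (5.3/π) × √(2 × 1 × 0.703) = 2.000 → n = 2.

n = 2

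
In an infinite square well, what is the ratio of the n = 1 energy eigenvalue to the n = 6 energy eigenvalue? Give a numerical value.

0.0277778

Since E_n ∝ n², the ratio is (1/6)² = 0.0277778.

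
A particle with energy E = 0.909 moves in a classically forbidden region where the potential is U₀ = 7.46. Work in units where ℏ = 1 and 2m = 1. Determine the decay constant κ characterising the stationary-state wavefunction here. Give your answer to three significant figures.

Since E < U₀ the TISE in this region is ψ'' = κ²ψ with κ = √(2m(U₀ − E))/ℏ.
κ = √(2 × 0.5 × 6.551) = 2.559.

κ = 2.56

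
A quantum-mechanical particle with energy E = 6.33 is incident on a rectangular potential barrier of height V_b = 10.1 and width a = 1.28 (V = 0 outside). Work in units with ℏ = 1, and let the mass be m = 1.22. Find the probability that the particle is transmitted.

T = 0.00159

Since E < V_b the interior solution is evanescent with decay constant κ = √(2m(V_b − E))/ℏ = 3.033.
κa = 3.882, sinh(κa) = 24.25.
Matching ψ, ψ′ at both faces gives T = [1 + V_b² sinh²(κa) / (4E(V_b − E))]⁻¹ = 1/629.7 = 0.00159.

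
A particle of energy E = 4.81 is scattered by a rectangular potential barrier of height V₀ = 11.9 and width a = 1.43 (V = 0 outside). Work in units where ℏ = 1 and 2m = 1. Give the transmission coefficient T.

E < V₀: inside the barrier ψ ∝ e^{±κx} with κ = √(2m(V₀ − E))/ℏ = 2.663.
κa = 3.808, sinh(κa) = 22.51.
Matching ψ, ψ′ at both faces gives T = [1 + V₀² sinh²(κa) / (4E(V₀ − E))]⁻¹ = 1/527.1 = 0.00190.

T = 0.00190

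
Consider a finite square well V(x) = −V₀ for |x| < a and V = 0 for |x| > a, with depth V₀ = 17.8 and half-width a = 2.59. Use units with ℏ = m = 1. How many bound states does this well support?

Define the well-strength parameter z₀ = (a/ℏ)√(2mV₀) = 2.59 × √(2·1·17.8) = 15.45.
The even/odd transcendental equations gain one root per π/2 in z₀, giving N = 1 + ⌊2z₀/π⌋ = 1 + ⌊9.838⌋ = 10.

N = 10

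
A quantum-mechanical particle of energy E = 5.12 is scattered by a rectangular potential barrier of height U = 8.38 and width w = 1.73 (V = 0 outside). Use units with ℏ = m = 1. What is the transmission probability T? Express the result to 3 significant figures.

T = 0.000553

Since E < U the interior solution is evanescent with decay constant κ = √(2m(U − E))/ℏ = 2.553.
κw = 4.417, sinh(κw) = 41.44.
The exact tunnelling result is T⁻¹ = 1 + U² sinh²(κw) / [4E(U − E)] = 1807, so T = 0.000553.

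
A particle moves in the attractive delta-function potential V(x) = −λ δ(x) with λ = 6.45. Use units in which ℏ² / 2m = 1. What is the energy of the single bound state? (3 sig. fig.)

For x ≠ 0 the bound state is ψ ∝ e^{−κ|x|}; integrating the TISE across the delta gives the cusp condition 2κ = 2mλ/ℏ², so κ = 3.225.
Then E = −ℏ²κ²/(2m) = −mλ²/(2ℏ²) = -10.40.

E = -10.4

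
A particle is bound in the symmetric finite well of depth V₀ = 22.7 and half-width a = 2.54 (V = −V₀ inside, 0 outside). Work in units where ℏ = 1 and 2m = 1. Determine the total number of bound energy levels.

N = 8

Define the well-strength parameter z₀ = (a/ℏ)√(2mV₀) = 2.54 × √(2·0.5·22.7) = 12.10.
A new bound state (alternating even/odd) appears each time z₀ passes a multiple of π/2, so N = ⌊2z₀/π⌋ + 1 = ⌊7.704⌋ + 1 = 8.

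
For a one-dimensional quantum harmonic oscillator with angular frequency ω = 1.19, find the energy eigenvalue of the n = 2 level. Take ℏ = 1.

E = 2.98

The oscillator eigenvalues are E_n = ℏω(n + ½), so E_2 = 1.19 × 2.5 = 2.975.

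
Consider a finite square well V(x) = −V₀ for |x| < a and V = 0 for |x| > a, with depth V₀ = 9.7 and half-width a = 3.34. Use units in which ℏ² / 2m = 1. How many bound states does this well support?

Define the well-strength parameter z₀ = (a/ℏ)√(2mV₀) = 3.34 × √(2·0.5·9.7) = 10.40.
A new bound state (alternating even/odd) appears each time z₀ passes a multiple of π/2, so N = ⌊2z₀/π⌋ + 1 = ⌊6.622⌋ + 1 = 7.

N = 7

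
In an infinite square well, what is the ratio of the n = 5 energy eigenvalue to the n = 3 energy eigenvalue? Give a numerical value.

2.77778

Since E_n ∝ n², the ratio is (5/3)² = 2.77778.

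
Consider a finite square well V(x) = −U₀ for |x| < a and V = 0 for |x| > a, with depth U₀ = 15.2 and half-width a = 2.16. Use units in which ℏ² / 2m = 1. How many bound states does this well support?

Define the well-strength parameter z₀ = (a/ℏ)√(2mU₀) = 2.16 × √(2·0.5·15.2) = 8.421.
A new bound state (alternating even/odd) appears each time z₀ passes a multiple of π/2, so N = ⌊2z₀/π⌋ + 1 = ⌊5.361⌋ + 1 = 6.

N = 6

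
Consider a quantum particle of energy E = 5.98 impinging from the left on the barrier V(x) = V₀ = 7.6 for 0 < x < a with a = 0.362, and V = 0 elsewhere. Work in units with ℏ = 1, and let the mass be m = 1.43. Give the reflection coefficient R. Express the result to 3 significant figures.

R = 0.525

E < V₀: inside the barrier ψ ∝ e^{±κx} with κ = √(2m(V₀ − E))/ℏ = 2.152.
κa = 0.7792, sinh(κa) = 0.8605.
Matching ψ, ψ′ at both faces gives T = [1 + V₀² sinh²(κa) / (4E(V₀ − E))]⁻¹ = 1/2.104 = 0.475.
R = 1 − T = 0.525.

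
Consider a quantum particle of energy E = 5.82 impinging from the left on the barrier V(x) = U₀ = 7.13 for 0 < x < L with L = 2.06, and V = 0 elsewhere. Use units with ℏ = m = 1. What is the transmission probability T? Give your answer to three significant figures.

Since E < U₀ the interior solution is evanescent with decay constant κ = √(2m(U₀ − E))/ℏ = 1.619.
κL = 3.334, sinh(κL) = 14.01.
The exact tunnelling result is T⁻¹ = 1 + U₀² sinh²(κL) / [4E(U₀ − E)] = 328.3, so T = 0.00305.

T = 0.00305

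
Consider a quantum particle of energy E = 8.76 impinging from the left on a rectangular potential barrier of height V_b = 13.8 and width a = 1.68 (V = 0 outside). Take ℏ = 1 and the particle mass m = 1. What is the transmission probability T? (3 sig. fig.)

T = 0.0000864

E < V_b: inside the barrier ψ ∝ e^{±κx} with κ = √(2m(V_b − E))/ℏ = 3.175.
κa = 5.334, sinh(κa) = 103.6.
Matching ψ, ψ′ at both faces gives T = [1 + V_b² sinh²(κa) / (4E(V_b − E))]⁻¹ = 1/11580 = 0.0000864.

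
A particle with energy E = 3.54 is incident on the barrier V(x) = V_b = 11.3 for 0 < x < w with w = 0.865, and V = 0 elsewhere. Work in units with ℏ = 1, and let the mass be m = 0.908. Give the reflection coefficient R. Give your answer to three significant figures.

R = 0.995

E < V_b: inside the barrier ψ ∝ e^{±κx} with κ = √(2m(V_b − E))/ℏ = 3.754.
κw = 3.247, sinh(κw) = 12.84.
Matching ψ, ψ′ at both faces gives T = [1 + V_b² sinh²(κw) / (4E(V_b − E))]⁻¹ = 1/192.6 = 0.00519.
R = 1 − T = 0.995.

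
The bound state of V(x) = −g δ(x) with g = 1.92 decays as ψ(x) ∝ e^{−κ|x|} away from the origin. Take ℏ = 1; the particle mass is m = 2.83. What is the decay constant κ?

Integrating the TISE across x = 0 gives the cusp condition ψ'(0⁺) − ψ'(0⁻) = −(2mg/ℏ²)ψ(0).
With ψ ∝ e^{−κ|x|} this yields −2κ = −2mg/ℏ², so κ = mg/ℏ² = 5.434.

κ = 5.43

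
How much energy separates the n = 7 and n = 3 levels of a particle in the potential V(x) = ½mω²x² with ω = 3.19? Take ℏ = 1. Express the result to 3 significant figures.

ΔE = 12.8

E_n = ℏω(n + ½), so ΔE = (7 − 3) ℏω = 4 × 3.19 = 12.76.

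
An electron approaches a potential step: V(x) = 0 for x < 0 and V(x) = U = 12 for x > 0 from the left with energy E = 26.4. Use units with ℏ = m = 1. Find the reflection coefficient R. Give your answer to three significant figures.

R = 0.0226

The wavenumbers are k₁ = √(2mE)/ℏ = 7.266 on the left and k₂ = √(2m(E − U))/ℏ = 5.367 on the right.
Continuity of ψ and ψ′ at the step yields the reflection amplitude r = (k₁ − k₂)/(k₁ + k₂) = 0.1504; thus R = |r|² = 0.02262, T = 0.9774.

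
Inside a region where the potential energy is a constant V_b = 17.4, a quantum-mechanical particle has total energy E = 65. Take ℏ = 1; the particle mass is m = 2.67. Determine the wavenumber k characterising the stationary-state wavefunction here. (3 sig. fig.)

k = 15.9

With E > V_b the solution is oscillatory, ψ ∝ e^{±ikx} with k = √(2m(E − V_b))/ℏ.
k = √(2 × 2.67 × 47.6) = 15.94.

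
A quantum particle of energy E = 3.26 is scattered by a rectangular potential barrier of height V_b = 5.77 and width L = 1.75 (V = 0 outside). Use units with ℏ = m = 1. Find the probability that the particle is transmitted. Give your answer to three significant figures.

E < V_b: inside the barrier ψ ∝ e^{±κx} with κ = √(2m(V_b − E))/ℏ = 2.241.
κL = 3.921, sinh(κL) = 25.21.
The exact tunnelling result is T⁻¹ = 1 + V_b² sinh²(κL) / [4E(V_b − E)] = 647.7, so T = 0.00154.

T = 0.00154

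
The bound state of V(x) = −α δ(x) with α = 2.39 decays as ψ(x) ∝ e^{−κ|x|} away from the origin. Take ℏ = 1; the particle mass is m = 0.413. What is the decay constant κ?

κ = 0.987

Integrate −(ℏ²/2m)ψ'' − αδ(x)ψ = Eψ from −ε to +ε: the ψ'' term gives ψ'(0⁺) − ψ'(0⁻) and the δ term gives −(2mα/ℏ²)ψ(0).
With ψ ∝ e^{−κ|x|} this yields −2κ = −2mα/ℏ², so κ = mα/ℏ² = 0.9871.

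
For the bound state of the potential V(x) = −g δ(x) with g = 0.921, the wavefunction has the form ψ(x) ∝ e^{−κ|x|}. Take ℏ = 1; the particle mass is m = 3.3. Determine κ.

κ = 3.04

Integrating the TISE across x = 0 gives the cusp condition ψ'(0⁺) − ψ'(0⁻) = −(2mg/ℏ²)ψ(0).
With ψ ∝ e^{−κ|x|} this yields −2κ = −2mg/ℏ², so κ = mg/ℏ² = 3.039.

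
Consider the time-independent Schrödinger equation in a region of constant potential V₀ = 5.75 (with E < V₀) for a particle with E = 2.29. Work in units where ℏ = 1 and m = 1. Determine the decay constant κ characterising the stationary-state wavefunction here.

Since E < V₀ the TISE in this region is ψ'' = κ²ψ with κ = √(2m(V₀ − E))/ℏ.
κ = √(2 × 1 × 3.46) = 2.631.

κ = 2.63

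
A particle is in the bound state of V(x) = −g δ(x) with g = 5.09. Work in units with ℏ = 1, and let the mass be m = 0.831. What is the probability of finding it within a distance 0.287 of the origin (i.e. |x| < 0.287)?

The normalised bound state is ψ = √κ e^{−κ|x|} with κ = mg/ℏ² = 4.230.
P(|x| < d) = ∫_{−d}^{d} κ e^{−2κ|x|} dx = 1 − e^{−2κd} = 1 − e^{−2.428} = 0.9118.

P = 0.912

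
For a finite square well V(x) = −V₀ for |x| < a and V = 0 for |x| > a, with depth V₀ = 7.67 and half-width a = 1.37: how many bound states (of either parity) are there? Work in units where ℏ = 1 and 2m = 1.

N = 3

The dimensionless depth is z₀ = a√(2mV₀)/ℏ = 1.37 × √(7.670) = 3.794.
The even/odd transcendental equations gain one root per π/2 in z₀, giving N = 1 + ⌊2z₀/π⌋ = 1 + ⌊2.415⌋ = 3.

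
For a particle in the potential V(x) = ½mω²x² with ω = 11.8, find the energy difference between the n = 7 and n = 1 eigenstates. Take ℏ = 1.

ΔE = 70.8

E_n = ℏω(n + ½), so ΔE = (7 − 1) ℏω = 6 × 11.8 = 70.80.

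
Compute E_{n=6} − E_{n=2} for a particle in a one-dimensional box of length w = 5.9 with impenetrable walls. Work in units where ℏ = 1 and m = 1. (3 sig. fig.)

ΔE = 4.54

E_n = n²π²ℏ²/(2mw²), so ΔE = (6² − 2²) π²ℏ²/(2mw²).
ΔE = 32 × π² / (2 × 1 × 5.9²) = 4.536.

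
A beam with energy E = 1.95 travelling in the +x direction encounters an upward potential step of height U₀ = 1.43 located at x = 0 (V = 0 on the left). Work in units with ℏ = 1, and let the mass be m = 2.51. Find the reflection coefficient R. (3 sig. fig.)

On each side the TISE gives plane waves with k = √(2m(E − V))/ℏ: k₁ = √(2·2.51·1.95) = 3.129, k₂ = √(2·2.51·0.52) = 1.616.
Continuity of ψ and ψ′ at the step yields the reflection amplitude r = (k₁ − k₂)/(k₁ + k₂) = 0.3189; thus R = |r|² = 0.1017, T = 0.8983.

R = 0.102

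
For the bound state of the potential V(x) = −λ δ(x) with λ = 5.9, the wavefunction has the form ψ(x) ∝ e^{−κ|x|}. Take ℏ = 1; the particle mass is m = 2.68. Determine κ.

κ = 15.8

Integrate −(ℏ²/2m)ψ'' − λδ(x)ψ = Eψ from −ε to +ε: the ψ'' term gives ψ'(0⁺) − ψ'(0⁻) and the δ term gives −(2mλ/ℏ²)ψ(0).
With ψ ∝ e^{−κ|x|} this yields −2κ = −2mλ/ℏ², so κ = mλ/ℏ² = 15.81.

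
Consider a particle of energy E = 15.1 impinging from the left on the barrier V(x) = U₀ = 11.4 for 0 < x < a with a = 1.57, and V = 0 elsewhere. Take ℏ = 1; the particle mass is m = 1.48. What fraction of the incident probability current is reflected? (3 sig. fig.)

R = 0.313

Above the barrier the interior wavenumber is k₂ = √(2m(E − U₀))/ℏ = 3.309, giving phase k₂a = 5.196.
T = [1 + U₀² sin²(k₂a) / (4E(E − U₀))]⁻¹ = 1/1.456 = 0.687.
R = 1 − T = 0.313.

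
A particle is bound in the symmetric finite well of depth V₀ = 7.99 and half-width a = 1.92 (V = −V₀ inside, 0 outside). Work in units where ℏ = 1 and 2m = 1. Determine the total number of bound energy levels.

The dimensionless depth is z₀ = a√(2mV₀)/ℏ = 1.92 × √(7.990) = 5.427.
A new bound state (alternating even/odd) appears each time z₀ passes a multiple of π/2, so N = ⌊2z₀/π⌋ + 1 = ⌊3.455⌋ + 1 = 4.

N = 4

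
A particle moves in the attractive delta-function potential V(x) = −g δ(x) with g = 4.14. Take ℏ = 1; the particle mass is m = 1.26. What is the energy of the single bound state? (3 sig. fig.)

E = -10.8

The bound state is ψ(x) = √κ e^{−κ|x|}. The derivative jump ψ'(0⁺) − ψ'(0⁻) = −(2mg/ℏ²)ψ(0) fixes κ = mg/ℏ² = 5.216.
Then E = −ℏ²κ²/(2m) = −mg²/(2ℏ²) = -10.80.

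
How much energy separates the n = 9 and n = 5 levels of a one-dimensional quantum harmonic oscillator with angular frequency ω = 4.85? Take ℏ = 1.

E_n = ℏω(n + ½), so ΔE = (9 − 5) ℏω = 4 × 4.85 = 19.40.

ΔE = 19.4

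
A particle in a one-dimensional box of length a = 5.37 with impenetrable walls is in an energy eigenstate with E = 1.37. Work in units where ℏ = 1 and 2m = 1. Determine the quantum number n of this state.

From E_n = n²π²ℏ²/(2ma²) invert to n = √(2ma²E)/(πℏ).
n = (5.37/π) × √(2 × 0.5 × 1.37) = 2.001 → n = 2.

n = 2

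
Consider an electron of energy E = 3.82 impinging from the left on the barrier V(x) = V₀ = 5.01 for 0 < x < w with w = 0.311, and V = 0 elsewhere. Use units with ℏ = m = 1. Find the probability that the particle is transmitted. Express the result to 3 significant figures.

Since E < V₀ the interior solution is evanescent with decay constant κ = √(2m(V₀ − E))/ℏ = 1.543.
κw = 0.4798, sinh(κw) = 0.4984.
Matching ψ, ψ′ at both faces gives T = [1 + V₀² sinh²(κw) / (4E(V₀ − E))]⁻¹ = 1/1.343 = 0.745.

T = 0.745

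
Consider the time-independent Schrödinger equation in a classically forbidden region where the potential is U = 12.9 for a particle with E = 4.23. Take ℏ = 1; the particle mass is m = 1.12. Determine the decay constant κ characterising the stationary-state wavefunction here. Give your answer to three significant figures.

Since E < U the TISE in this region is ψ'' = κ²ψ with κ = √(2m(U − E))/ℏ.
κ = √(2 × 1.12 × 8.67) = 4.407.

κ = 4.41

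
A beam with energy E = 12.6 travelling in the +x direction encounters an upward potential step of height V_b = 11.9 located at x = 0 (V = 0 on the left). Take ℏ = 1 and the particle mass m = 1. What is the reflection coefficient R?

R = 0.383

The wavenumbers are k₁ = √(2mE)/ℏ = 5.020 on the left and k₂ = √(2m(E − V_b))/ℏ = 1.183 on the right.
Matching ψ and ψ′ at x = 0 gives r = (k₁ − k₂)/(k₁ + k₂), so R = r² = 0.3826 and T = 1 − R = 0.6174.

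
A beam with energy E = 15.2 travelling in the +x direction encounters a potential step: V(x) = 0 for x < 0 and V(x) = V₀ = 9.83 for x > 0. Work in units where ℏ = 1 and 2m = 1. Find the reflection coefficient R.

R = 0.0647

On each side the TISE gives plane waves with k = √(2m(E − V))/ℏ: k₁ = √(2·½·15.2) = 3.899, k₂ = √(2·½·5.37) = 2.317.
Matching ψ and ψ′ at x = 0 gives r = (k₁ − k₂)/(k₁ + k₂), so R = r² = 0.06472 and T = 1 − R = 0.9353.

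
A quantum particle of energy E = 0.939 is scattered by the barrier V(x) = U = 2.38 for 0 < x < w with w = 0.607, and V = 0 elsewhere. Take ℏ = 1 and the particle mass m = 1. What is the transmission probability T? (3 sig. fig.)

T = 0.390

Since E < U the interior solution is evanescent with decay constant κ = √(2m(U − E))/ℏ = 1.698.
κw = 1.030, sinh(κw) = 1.223.
Matching ψ, ψ′ at both faces gives T = [1 + U² sinh²(κw) / (4E(U − E))]⁻¹ = 1/2.565 = 0.390.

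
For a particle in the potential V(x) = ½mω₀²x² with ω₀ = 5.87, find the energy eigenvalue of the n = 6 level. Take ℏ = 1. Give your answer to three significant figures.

E = 38.2

Using E_n = (n + ½)ℏω₀: E_6 = 6.5 × 5.87 = 38.16.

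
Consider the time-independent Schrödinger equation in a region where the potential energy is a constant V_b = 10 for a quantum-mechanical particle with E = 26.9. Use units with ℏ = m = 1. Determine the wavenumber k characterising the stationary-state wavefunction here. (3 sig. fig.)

With E > V_b the solution is oscillatory, ψ ∝ e^{±ikx} with k = √(2m(E − V_b))/ℏ.
k = √(2 × 1 × 16.9) = 5.814.

k = 5.81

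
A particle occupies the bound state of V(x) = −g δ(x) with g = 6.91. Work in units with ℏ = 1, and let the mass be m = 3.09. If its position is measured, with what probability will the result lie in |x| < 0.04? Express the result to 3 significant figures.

The normalised bound state is ψ = √κ e^{−κ|x|} with κ = mg/ℏ² = 21.35.
P(|x| < d) = ∫_{−d}^{d} κ e^{−2κ|x|} dx = 1 − e^{−2κd} = 1 − e^{−1.708} = 0.8188.

P = 0.819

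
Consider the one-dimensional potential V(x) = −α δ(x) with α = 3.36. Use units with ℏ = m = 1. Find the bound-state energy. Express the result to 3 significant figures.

E = -5.64

The bound state is ψ(x) = √κ e^{−κ|x|}. The derivative jump ψ'(0⁺) − ψ'(0⁻) = −(2mα/ℏ²)ψ(0) fixes κ = mα/ℏ² = 3.360.
Then E = −ℏ²κ²/(2m) = −mα²/(2ℏ²) = -5.645.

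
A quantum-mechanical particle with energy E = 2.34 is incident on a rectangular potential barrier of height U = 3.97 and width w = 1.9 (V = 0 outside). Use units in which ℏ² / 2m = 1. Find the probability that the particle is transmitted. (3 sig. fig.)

Since E < U the interior solution is evanescent with decay constant κ = √(2m(U − E))/ℏ = 1.277.
κw = 2.426, sinh(κw) = 5.611.
The exact tunnelling result is T⁻¹ = 1 + U² sinh²(κw) / [4E(U − E)] = 33.53, so T = 0.0298.

T = 0.0298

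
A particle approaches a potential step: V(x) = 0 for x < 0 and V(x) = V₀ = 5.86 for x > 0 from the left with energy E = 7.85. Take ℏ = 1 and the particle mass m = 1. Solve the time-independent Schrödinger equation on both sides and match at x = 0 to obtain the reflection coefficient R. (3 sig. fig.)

On each side the TISE gives plane waves with k = √(2m(E − V))/ℏ: k₁ = √(2·1·7.85) = 3.962, k₂ = √(2·1·1.99) = 1.995.
Matching ψ and ψ′ at x = 0 gives r = (k₁ − k₂)/(k₁ + k₂), so R = r² = 0.1091 and T = 1 − R = 0.8909.

R = 0.109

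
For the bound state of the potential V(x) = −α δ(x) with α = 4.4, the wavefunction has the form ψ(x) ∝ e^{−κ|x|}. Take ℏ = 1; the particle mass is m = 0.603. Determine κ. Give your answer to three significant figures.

κ = 2.65

Integrate −(ℏ²/2m)ψ'' − αδ(x)ψ = Eψ from −ε to +ε: the ψ'' term gives ψ'(0⁺) − ψ'(0⁻) and the δ term gives −(2mα/ℏ²)ψ(0).
With ψ ∝ e^{−κ|x|} this yields −2κ = −2mα/ℏ², so κ = mα/ℏ² = 2.653.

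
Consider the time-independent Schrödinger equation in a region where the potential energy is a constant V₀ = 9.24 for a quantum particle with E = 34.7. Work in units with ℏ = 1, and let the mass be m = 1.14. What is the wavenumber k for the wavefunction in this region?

With E > V₀ the solution is oscillatory, ψ ∝ e^{±ikx} with k = √(2m(E − V₀))/ℏ.
k = √(2 × 1.14 × 25.46) = 7.619.

k = 7.62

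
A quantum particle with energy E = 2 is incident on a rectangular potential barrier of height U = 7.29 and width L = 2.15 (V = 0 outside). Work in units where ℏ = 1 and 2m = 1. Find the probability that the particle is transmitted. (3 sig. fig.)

T = 0.000161

E < U: inside the barrier ψ ∝ e^{±κx} with κ = √(2m(U − E))/ℏ = 2.300.
κL = 4.945, sinh(κL) = 70.23.
Matching ψ, ψ′ at both faces gives T = [1 + U² sinh²(κL) / (4E(U − E))]⁻¹ = 1/6195 = 0.000161.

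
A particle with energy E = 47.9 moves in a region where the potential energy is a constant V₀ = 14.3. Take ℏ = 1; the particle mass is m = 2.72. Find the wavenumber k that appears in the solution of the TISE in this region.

With E > V₀ the solution is oscillatory, ψ ∝ e^{±ikx} with k = √(2m(E − V₀))/ℏ.
k = √(2 × 2.72 × 33.6) = 13.52.

k = 13.5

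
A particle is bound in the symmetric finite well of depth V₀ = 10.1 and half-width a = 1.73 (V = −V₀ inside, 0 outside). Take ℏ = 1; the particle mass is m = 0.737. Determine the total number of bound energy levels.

N = 5

Define the well-strength parameter z₀ = (a/ℏ)√(2mV₀) = 1.73 × √(2·0.737·10.1) = 6.675.
The even/odd transcendental equations gain one root per π/2 in z₀, giving N = 1 + ⌊2z₀/π⌋ = 1 + ⌊4.249⌋ = 5.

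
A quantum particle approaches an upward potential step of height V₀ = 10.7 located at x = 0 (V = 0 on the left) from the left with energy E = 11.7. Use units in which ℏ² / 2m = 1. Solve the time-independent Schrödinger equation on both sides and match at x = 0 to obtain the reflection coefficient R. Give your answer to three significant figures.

R = 0.300

On each side the TISE gives plane waves with k = √(2m(E − V))/ℏ: k₁ = √(2·½·11.7) = 3.421, k₂ = √(2·½·1) = 1.000.
Matching ψ and ψ′ at x = 0 gives r = (k₁ − k₂)/(k₁ + k₂), so R = r² = 0.2998 and T = 1 − R = 0.7002.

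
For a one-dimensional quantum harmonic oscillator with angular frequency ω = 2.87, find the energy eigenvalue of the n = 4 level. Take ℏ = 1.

E = 12.9

Using E_n = (n + ½)ℏω: E_4 = 4.5 × 2.87 = 12.92.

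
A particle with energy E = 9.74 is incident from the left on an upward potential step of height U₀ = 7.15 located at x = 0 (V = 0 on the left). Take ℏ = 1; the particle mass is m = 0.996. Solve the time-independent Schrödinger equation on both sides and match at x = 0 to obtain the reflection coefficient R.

R = 0.102

The wavenumbers are k₁ = √(2mE)/ℏ = 4.405 on the left and k₂ = √(2m(E − U₀))/ℏ = 2.271 on the right.
Continuity of ψ and ψ′ at the step yields the reflection amplitude r = (k₁ − k₂)/(k₁ + k₂) = 0.3195; thus R = |r|² = 0.1021, T = 0.8979.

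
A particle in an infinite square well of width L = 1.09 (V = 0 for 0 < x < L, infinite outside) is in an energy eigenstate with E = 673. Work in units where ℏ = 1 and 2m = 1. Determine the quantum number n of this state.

From E_n = n²π²ℏ²/(2mL²) invert to n = √(2mL²E)/(πℏ).
n = (1.09/π) × √(2 × 0.5 × 673) = 9.001 → n = 9.

n = 9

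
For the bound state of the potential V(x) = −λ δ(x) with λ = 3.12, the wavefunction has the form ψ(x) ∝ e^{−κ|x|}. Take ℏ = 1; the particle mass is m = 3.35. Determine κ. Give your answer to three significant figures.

Integrating the TISE across x = 0 gives the cusp condition ψ'(0⁺) − ψ'(0⁻) = −(2mλ/ℏ²)ψ(0).
With ψ ∝ e^{−κ|x|} this yields −2κ = −2mλ/ℏ², so κ = mλ/ℏ² = 10.45.

κ = 10.5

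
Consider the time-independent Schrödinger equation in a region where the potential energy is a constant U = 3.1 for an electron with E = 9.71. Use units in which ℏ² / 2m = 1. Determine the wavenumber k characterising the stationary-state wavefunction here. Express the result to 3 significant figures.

With E > U the solution is oscillatory, ψ ∝ e^{±ikx} with k = √(2m(E − U))/ℏ.
k = √(2 × 0.5 × 6.61) = 2.571.

k = 2.57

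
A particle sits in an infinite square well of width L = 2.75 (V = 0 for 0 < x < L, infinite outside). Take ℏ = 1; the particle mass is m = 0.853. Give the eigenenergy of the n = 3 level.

E = 6.88

Requiring ψ(0) = ψ(L) = 0 quantises k = nπ/L, hence E_n = ℏ²k²/2m = n²π²ℏ²/(2mL²).
E_3 = 3² × π² / (2 × 0.853 × 2.75²) = 6.885.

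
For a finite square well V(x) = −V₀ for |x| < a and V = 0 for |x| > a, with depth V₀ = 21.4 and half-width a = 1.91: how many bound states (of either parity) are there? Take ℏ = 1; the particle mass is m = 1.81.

N = 11

The dimensionless depth is z₀ = a√(2mV₀)/ℏ = 1.91 × √(77.47) = 16.81.
A new bound state (alternating even/odd) appears each time z₀ passes a multiple of π/2, so N = ⌊2z₀/π⌋ + 1 = ⌊10.70⌋ + 1 = 11.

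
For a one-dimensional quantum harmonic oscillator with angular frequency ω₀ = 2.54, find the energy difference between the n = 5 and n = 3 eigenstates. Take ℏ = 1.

ΔE = 5.08

E_n = ℏω₀(n + ½), so ΔE = (5 − 3) ℏω₀ = 2 × 2.54 = 5.080.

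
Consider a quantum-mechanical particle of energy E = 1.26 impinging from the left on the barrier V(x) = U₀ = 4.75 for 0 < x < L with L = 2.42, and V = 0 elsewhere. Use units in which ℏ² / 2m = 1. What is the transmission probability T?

E < U₀: inside the barrier ψ ∝ e^{±κx} with κ = √(2m(U₀ − E))/ℏ = 1.868.
κL = 4.521, sinh(κL) = 45.96.
Matching ψ, ψ′ at both faces gives T = [1 + U₀² sinh²(κL) / (4E(U₀ − E))]⁻¹ = 1/2710 = 0.000369.

T = 0.000369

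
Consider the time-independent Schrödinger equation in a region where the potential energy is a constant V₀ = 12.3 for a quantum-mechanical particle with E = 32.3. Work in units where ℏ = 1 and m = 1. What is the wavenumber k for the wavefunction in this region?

k = 6.32

With E > V₀ the solution is oscillatory, ψ ∝ e^{±ikx} with k = √(2m(E − V₀))/ℏ.
k = √(2 × 1 × 20) = 6.325.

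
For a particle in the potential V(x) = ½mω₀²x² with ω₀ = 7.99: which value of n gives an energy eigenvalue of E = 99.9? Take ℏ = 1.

E_n = ℏω₀(n + ½) ⇒ n = E/(ℏω₀) − ½ = 99.9/7.99 − 0.5 = 12.003 → n = 12.

n = 12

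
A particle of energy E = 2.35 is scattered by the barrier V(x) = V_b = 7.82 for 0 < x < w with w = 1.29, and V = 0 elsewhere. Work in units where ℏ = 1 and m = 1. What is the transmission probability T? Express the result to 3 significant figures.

T = 0.000662

Since E < V_b the interior solution is evanescent with decay constant κ = √(2m(V_b − E))/ℏ = 3.308.
κw = 4.267, sinh(κw) = 35.64.
The exact tunnelling result is T⁻¹ = 1 + V_b² sinh²(κw) / [4E(V_b − E)] = 1512, so T = 0.000662.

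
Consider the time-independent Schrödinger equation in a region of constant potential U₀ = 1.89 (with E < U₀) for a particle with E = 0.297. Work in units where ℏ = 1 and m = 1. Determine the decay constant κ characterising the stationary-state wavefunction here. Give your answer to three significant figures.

Since E < U₀ the TISE in this region is ψ'' = κ²ψ with κ = √(2m(U₀ − E))/ℏ.
κ = √(2 × 1 × 1.593) = 1.785.

κ = 1.78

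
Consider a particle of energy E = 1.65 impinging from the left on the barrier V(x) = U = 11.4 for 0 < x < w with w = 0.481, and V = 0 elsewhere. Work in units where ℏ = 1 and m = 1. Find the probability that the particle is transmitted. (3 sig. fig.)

E < U: inside the barrier ψ ∝ e^{±κx} with κ = √(2m(U − E))/ℏ = 4.416.
κw = 2.124, sinh(κw) = 4.123.
The exact tunnelling result is T⁻¹ = 1 + U² sinh²(κw) / [4E(U − E)] = 35.33, so T = 0.0283.

T = 0.0283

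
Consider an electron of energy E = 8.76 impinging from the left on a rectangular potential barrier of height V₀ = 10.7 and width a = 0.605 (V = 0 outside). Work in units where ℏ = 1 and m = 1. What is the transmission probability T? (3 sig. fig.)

E < V₀: inside the barrier ψ ∝ e^{±κx} with κ = √(2m(V₀ − E))/ℏ = 1.970.
κa = 1.192, sinh(κa) = 1.495.
The exact tunnelling result is T⁻¹ = 1 + V₀² sinh²(κa) / [4E(V₀ − E)] = 4.762, so T = 0.210.

T = 0.210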